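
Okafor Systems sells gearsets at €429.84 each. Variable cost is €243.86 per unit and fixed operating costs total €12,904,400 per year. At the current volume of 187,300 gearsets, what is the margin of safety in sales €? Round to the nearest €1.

€50,684,173

Contribution margin per unit = €429.84 − €243.86 = €185.98. Break-even units = €12,904,400 ÷ €185.98 = 69,385.96; break-even revenue = 69,385.96 × €429.84 = €29,824,859.10.
Current sales = 187,300 × €429.84 = €80,509,032.00.
Margin of safety = €80,509,032.00 − €29,824,859.10 = €50,684,173.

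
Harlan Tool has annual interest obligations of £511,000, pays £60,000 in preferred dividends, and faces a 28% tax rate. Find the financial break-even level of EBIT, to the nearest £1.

£594,333

Grossing the preferred dividend up to pre-tax terms: £60,000 / (1 − 0.28) = £83,333.33.
EPS = 0 when EBIT covers interest plus the pre-tax preferred burden: £511,000 + £83,333.33 = £594,333.33.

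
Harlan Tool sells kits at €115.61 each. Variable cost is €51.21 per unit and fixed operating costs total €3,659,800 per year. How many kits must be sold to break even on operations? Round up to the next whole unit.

56,830 kits

Contribution margin per unit = €115.61 − €51.21 = €64.40.
Units to break even: €3,659,800 ÷ €64.40 = 56,829.19, rounded up to 56,830.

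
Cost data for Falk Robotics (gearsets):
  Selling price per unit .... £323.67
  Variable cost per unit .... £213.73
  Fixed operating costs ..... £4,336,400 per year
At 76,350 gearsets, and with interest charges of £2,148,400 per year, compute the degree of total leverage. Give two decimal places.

Total contribution margin = 76,350 × £109.94 = £8,393,919.00.
Subtracting fixed costs: EBIT = £8,393,919.00 − £4,336,400 = £4,057,519.00. Interest = £2,148,400.00, so EBIT − I = £1,909,119.00.
DCL = contribution ÷ (EBIT − I) = £8,393,919.00 ÷ £1,909,119.00 = 4.3968.

4.40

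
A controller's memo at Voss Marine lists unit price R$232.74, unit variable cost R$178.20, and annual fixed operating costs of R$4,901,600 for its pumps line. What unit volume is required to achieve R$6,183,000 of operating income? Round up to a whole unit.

Contribution margin per unit = R$232.74 − R$178.20 = R$54.54.
Units = (FC + target) / CM = (R$4,901,600 + R$6,183,000) / R$54.54 = 203,237.99, so 203,238 pumps.

203,238 pumps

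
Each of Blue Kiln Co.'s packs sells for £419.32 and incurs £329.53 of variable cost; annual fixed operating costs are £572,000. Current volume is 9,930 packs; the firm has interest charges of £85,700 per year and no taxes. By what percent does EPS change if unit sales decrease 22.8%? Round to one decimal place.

Contribution at this volume is 9,930 × £89.79 = £891,614.70.
Operating income = contribution − fixed costs = £891,614.70 − £572,000 = £319,614.70.
After interest of £85,700.00, pre-tax earnings = £233,914.70.
Degree of combined leverage = contribution ÷ (EBIT − I) = £891,614.70 ÷ £233,914.70 = 3.8117.
%ΔEPS = DCL × %ΔSales = 3.8117 × -22.8% = -86.9%.

-86.9%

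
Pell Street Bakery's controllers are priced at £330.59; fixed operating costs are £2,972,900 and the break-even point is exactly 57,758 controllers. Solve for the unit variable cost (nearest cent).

Contribution per unit must be FC / Q = £2,972,900 / 57,758 = £51.4717.
Variable cost per unit = £330.59 − £51.4717 = £279.12.

£279.12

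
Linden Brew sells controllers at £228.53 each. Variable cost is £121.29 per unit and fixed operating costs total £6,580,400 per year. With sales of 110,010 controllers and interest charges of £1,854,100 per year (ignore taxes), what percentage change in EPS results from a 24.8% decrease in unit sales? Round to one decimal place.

Total contribution margin = 110,010 × £107.24 = £11,797,472.40.
Operating income = contribution − fixed costs = £11,797,472.40 − £6,580,400 = £5,217,072.40.
Interest = £1,854,100.00, so EBIT − I = £3,362,972.40.
DCL = total CM / (EBIT − I) = £11,797,472.40 / £3,362,972.40 = 3.5080.
EPS therefore changes by 3.5080 × (-24.8%) = -87.0%.

-87.0%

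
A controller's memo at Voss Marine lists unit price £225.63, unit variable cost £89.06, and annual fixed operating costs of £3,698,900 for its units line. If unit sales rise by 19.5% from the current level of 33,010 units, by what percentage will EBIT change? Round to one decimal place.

+108.6%

At 33,010 units, contribution = 33,010 × £136.57 = £4,508,175.70.
Subtracting fixed costs: EBIT = £4,508,175.70 − £3,698,900 = £809,275.70.
DOL = contribution ÷ EBIT = £4,508,175.70 ÷ £809,275.70 = 5.5706.
Operating income changes by 5.5706 × +19.5% = +108.6%.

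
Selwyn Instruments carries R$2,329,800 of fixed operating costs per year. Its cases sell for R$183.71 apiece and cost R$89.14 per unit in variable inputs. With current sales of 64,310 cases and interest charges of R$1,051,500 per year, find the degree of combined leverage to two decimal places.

2.25

At 64,310 units, contribution = 64,310 × R$94.57 = R$6,081,796.70.
EBIT = R$6,081,796.70 − R$2,329,800 = R$3,751,996.70. Interest = R$1,051,500.00, so EBIT − I = R$2,700,496.70.
DCL = contribution ÷ (EBIT − I) = R$6,081,796.70 ÷ R$2,700,496.70 = 2.2521.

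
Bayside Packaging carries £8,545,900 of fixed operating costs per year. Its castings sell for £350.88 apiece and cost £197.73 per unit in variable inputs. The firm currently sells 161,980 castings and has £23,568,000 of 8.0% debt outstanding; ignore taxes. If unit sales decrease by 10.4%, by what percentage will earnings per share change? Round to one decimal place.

At 161,980 units, contribution = 161,980 × £153.15 = £24,807,237.00.
Subtracting fixed costs: EBIT = £24,807,237.00 − £8,545,900 = £16,261,337.00.
After interest of £1,885,440.00, pre-tax earnings = £14,375,897.00.
Degree of combined leverage = contribution ÷ (EBIT − I) = £24,807,237.00 ÷ £14,375,897.00 = 1.7256.
%ΔEPS = DCL × %ΔSales = 1.7256 × -10.4% = -17.9%.

-17.9%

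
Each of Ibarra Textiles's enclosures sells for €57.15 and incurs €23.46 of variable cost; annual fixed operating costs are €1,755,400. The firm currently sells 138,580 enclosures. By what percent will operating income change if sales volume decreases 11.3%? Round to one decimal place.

At 138,580 units, contribution = 138,580 × €33.69 = €4,668,760.20.
Operating income = contribution − fixed costs = €4,668,760.20 − €1,755,400 = €2,913,360.20.
Degree of operating leverage = €4,668,760.20 / €2,913,360.20 = 1.6025.
Operating income changes by 1.6025 × -11.3% = -18.1%.

-18.1%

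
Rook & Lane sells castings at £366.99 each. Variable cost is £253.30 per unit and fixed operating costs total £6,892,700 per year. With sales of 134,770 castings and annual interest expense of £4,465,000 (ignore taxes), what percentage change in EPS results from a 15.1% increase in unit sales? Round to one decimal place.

At 134,770 units, contribution = 134,770 × £113.69 = £15,322,001.30.
EBIT = £15,322,001.30 − £6,892,700 = £8,429,301.30.
After interest of £4,465,000.00, pre-tax earnings = £3,964,301.30.
Degree of combined leverage = contribution ÷ (EBIT − I) = £15,322,001.30 ÷ £3,964,301.30 = 3.8650.
%ΔEPS = DCL × %ΔSales = 3.8650 × +15.1% = +58.4%.

+58.4%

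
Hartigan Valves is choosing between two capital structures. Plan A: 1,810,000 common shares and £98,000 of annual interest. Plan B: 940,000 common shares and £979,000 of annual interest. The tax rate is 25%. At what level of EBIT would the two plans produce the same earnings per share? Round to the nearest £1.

£1,930,885

At indifference, (EBIT − 98,000)(1 − t)/1,810,000 = (EBIT − 979,000)(1 − t)/940,000.
Cancelling (1 − t) and cross-multiplying: 940,000·(EBIT − 98,000) = 1,810,000·(EBIT − 979,000).
Solving, EBIT = (979,000·1,810,000 − 98,000·940,000) / (1,810,000 − 940,000) = 1,679,870,000,000 / 870,000 = 1,930,885.06.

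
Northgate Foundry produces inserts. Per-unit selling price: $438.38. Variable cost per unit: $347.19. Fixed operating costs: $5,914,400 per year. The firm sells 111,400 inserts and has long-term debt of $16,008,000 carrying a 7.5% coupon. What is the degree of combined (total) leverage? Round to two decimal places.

Total contribution margin = 111,400 × $91.19 = $10,158,566.00.
EBIT = $10,158,566.00 − $5,914,400 = $4,244,166.00. Interest = $1,200,600.00.
DOL = $10,158,566.00 ÷ $4,244,166.00 = 2.3935; DFL = $4,244,166.00 ÷ $3,043,566.00 = 1.3945.
DCL = DOL × DFL = 2.3935 × 1.3945 = 3.3377.

3.34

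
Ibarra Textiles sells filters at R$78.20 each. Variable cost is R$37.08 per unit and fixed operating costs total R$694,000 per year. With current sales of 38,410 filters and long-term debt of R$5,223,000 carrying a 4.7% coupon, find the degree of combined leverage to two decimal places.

2.47

Contribution at this volume is 38,410 × R$41.12 = R$1,579,419.20.
EBIT = R$1,579,419.20 − R$694,000 = R$885,419.20. Interest = R$245,481.00, so EBIT − I = R$639,938.20.
Degree of total leverage = total CM / (EBIT − interest) = R$1,579,419.20 / R$639,938.20 = 2.4681.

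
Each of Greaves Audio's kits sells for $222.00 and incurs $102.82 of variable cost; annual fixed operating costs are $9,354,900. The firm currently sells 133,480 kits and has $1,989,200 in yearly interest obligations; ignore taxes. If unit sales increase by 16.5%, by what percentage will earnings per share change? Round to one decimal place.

At 133,480 units, contribution = 133,480 × $119.18 = $15,908,146.40.
Subtracting fixed costs: EBIT = $15,908,146.40 − $9,354,900 = $6,553,246.40.
Interest = $1,989,200.00, so EBIT − I = $4,564,046.40.
Degree of combined leverage = contribution ÷ (EBIT − I) = $15,908,146.40 ÷ $4,564,046.40 = 3.4855.
EPS therefore changes by 3.4855 × (+16.5%) = +57.5%.

+57.5%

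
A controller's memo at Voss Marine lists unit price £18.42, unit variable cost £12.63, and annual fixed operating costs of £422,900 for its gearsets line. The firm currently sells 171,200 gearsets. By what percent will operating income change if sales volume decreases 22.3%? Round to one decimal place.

At 171,200 units, contribution = 171,200 × £5.79 = £991,248.00.
Subtracting fixed costs: EBIT = £991,248.00 − £422,900 = £568,348.00.
So DOL = total CM / EBIT = £991,248.00 / £568,348.00 = 1.7441.
So EBIT moves 1.7441 × (-22.3%) = -38.9%.

-38.9%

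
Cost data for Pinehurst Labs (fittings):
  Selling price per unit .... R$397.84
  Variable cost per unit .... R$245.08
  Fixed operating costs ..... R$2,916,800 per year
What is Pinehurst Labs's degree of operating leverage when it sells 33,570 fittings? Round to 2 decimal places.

At 33,570 units, contribution = 33,570 × R$152.76 = R$5,128,153.20.
EBIT = R$5,128,153.20 − R$2,916,800 = R$2,211,353.20.
DOL = contribution ÷ EBIT = R$5,128,153.20 ÷ R$2,211,353.20 = 2.3190.

2.32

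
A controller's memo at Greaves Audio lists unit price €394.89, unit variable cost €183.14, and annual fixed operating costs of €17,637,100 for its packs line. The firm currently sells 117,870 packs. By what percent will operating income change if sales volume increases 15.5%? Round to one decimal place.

Contribution at this volume is 117,870 × €211.75 = €24,958,972.50.
Operating income = contribution − fixed costs = €24,958,972.50 − €17,637,100 = €7,321,872.50.
DOL = contribution ÷ EBIT = €24,958,972.50 ÷ €7,321,872.50 = 3.4088.
%ΔEBIT = DOL × %ΔSales = 3.4088 × +15.5% = +52.8%.

+52.8%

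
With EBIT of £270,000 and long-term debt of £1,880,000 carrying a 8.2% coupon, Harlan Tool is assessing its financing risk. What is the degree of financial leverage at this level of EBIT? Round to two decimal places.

Interest = £154,160.00.
Degree of financial leverage = EBIT / (EBIT − interest) = £270,000 / £115,840.00 = 2.3308.

2.33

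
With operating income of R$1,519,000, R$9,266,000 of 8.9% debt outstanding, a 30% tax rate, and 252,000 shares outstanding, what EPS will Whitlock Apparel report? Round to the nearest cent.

R$1.93

Interest = R$824,674.00, so EBT = R$1,519,000 − R$824,674.00 = R$694,326.00.
Net income = R$694,326.00 × (1 − 0.30) = R$486,028.20.
Per share: R$486,028.20 / 252,000 shares = R$1.93.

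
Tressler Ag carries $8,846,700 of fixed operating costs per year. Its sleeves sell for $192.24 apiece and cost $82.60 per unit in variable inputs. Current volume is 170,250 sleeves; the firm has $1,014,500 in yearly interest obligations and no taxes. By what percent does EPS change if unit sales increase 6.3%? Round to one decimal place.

+13.4%

Total contribution margin = 170,250 × $109.64 = $18,666,210.00.
Operating income = contribution − fixed costs = $18,666,210.00 − $8,846,700 = $9,819,510.00.
After interest of $1,014,500.00, pre-tax earnings = $8,805,010.00.
Degree of combined leverage = contribution ÷ (EBIT − I) = $18,666,210.00 ÷ $8,805,010.00 = 2.1200.
%ΔEPS = DCL × %ΔSales = 2.1200 × +6.3% = +13.4%.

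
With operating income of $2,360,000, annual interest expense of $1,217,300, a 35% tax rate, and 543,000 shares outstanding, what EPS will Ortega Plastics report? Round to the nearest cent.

$1.37

Interest = $1,217,300.00, so EBT = $2,360,000 − $1,217,300.00 = $1,142,700.00.
After tax at 35%: net income = $1,142,700.00 × 0.65 = $742,755.00.
Per share: $742,755.00 / 543,000 shares = $1.37.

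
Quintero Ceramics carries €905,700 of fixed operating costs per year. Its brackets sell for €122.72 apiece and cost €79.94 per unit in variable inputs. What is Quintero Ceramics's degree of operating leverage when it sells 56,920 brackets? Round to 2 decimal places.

Total contribution margin = 56,920 × €42.78 = €2,435,037.60.
Operating income = contribution − fixed costs = €2,435,037.60 − €905,700 = €1,529,337.60.
DOL = contribution ÷ EBIT = €2,435,037.60 ÷ €1,529,337.60 = 1.5922.

1.59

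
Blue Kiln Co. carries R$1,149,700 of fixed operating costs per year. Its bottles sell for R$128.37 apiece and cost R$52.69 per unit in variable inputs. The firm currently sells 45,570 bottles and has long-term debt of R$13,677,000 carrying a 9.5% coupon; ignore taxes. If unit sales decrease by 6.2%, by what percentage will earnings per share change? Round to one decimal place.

Total contribution margin = 45,570 × R$75.68 = R$3,448,737.60.
Operating income = contribution − fixed costs = R$3,448,737.60 − R$1,149,700 = R$2,299,037.60.
After interest of R$1,299,315.00, pre-tax earnings = R$999,722.60.
Degree of combined leverage = contribution ÷ (EBIT − I) = R$3,448,737.60 ÷ R$999,722.60 = 3.4497.
EPS therefore changes by 3.4497 × (-6.2%) = -21.4%.

-21.4%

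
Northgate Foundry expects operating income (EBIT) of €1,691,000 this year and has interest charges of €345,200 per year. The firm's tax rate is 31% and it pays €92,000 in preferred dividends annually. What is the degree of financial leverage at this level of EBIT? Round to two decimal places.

1.39

Annual interest charges come to €345,200.00.
Preferred dividends grossed up pre-tax: €92,000 / (1 − 0.31) = €133,333.33.
DFL = EBIT ÷ [EBIT − I − D_p/(1−t)] = €1,691,000 ÷ [€1,691,000 − €345,200.00 − €133,333.33] = €1,691,000 ÷ €1,212,466.67 = 1.3947.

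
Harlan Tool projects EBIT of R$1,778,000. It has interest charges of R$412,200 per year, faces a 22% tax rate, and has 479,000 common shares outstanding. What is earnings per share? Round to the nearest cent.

Interest = R$412,200.00, so EBT = R$1,778,000 − R$412,200.00 = R$1,365,800.00.
After tax at 22%: net income = R$1,365,800.00 × 0.78 = R$1,065,324.00.
EPS = R$1,065,324.00 ÷ 479,000 = R$2.22.

R$2.22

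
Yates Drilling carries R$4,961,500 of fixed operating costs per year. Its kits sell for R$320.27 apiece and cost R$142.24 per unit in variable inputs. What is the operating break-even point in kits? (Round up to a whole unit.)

27,869 kits

Unit CM = price − variable cost = R$320.27 − R$142.24 = R$178.03.
Break-even Q = R$4,961,500 / R$178.03 = 27,868.90 → 27,869 kits.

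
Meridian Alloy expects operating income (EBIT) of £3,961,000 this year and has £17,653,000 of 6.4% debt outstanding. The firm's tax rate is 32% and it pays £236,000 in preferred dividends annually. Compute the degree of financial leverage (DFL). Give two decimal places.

1.59

Annual interest charges come to £1,129,792.00.
Pre-tax preferred-dividend burden = £236,000 ÷ (1 − 0.32) = £347,058.82.
DFL = EBIT ÷ [EBIT − I − D_p/(1−t)] = £3,961,000 ÷ [£3,961,000 − £1,129,792.00 − £347,058.82] = £3,961,000 ÷ £2,484,149.18 = 1.5945.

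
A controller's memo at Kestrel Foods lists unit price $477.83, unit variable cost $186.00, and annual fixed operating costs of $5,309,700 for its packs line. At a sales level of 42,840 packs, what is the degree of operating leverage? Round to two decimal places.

At 42,840 units, contribution = 42,840 × $291.83 = $12,501,997.20.
EBIT = $12,501,997.20 − $5,309,700 = $7,192,297.20.
Degree of operating leverage = $12,501,997.20 / $7,192,297.20 = 1.7382.

1.74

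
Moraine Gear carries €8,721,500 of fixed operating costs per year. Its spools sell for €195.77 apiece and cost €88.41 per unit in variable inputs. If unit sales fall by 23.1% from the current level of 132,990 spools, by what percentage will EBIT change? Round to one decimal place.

Total contribution margin = 132,990 × €107.36 = €14,277,806.40.
EBIT = €14,277,806.40 − €8,721,500 = €5,556,306.40.
Degree of operating leverage = €14,277,806.40 / €5,556,306.40 = 2.5697.
So EBIT moves 2.5697 × (-23.1%) = -59.4%.

-59.4%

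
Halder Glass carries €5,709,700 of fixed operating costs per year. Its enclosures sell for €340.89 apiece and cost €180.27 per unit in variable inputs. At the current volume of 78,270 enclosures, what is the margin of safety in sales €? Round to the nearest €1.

Each unit contributes €340.89 − €180.27 = €160.62. Break-even units = €5,709,700 ÷ €160.62 = 35,547.88; break-even revenue = 35,547.88 × €340.89 = €12,117,915.78.
Current sales = 78,270 × €340.89 = €26,681,460.30.
Margin of safety = €26,681,460.30 − €12,117,915.78 = €14,563,545.

€14,563,545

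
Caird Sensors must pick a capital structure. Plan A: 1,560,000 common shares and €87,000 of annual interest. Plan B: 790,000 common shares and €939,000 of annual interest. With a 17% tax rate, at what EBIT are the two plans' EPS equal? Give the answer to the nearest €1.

€1,813,130

Set EPS_A = EPS_B: (EBIT − €87,000)(1 − 0.17) ÷ 1,560,000 = (EBIT − €939,000)(1 − 0.17) ÷ 790,000.
Cancelling (1 − t) and cross-multiplying: 790,000·(EBIT − 87,000) = 1,560,000·(EBIT − 939,000).
EBIT × (1,560,000 − 790,000) = 939,000 × 1,560,000 − 87,000 × 790,000 = 1,396,110,000,000, so EBIT = 1,396,110,000,000 ÷ 770,000 = 1,813,129.87.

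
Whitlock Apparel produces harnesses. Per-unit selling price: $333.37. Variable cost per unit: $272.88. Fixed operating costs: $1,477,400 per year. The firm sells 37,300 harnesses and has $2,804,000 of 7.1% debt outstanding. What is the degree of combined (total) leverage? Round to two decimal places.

Total contribution margin = 37,300 × $60.49 = $2,256,277.00.
Subtracting fixed costs: EBIT = $2,256,277.00 − $1,477,400 = $778,877.00. Interest = $199,084.00.
DOL = $2,256,277.00 ÷ $778,877.00 = 2.8968; DFL = $778,877.00 ÷ $579,793.00 = 1.3434.
DCL = DOL × DFL = 2.8968 × 1.3434 = 3.8916.

3.89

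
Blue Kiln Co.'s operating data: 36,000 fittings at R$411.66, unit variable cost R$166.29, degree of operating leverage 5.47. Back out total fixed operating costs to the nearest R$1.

R$7,218,453

Total contribution margin = 36,000 × R$245.37 = R$8,833,320.00.
Since DOL = CM ÷ EBIT, EBIT = R$8,833,320.00 ÷ 5.47 = R$1,614,866.54.
And FC = contribution − EBIT = R$8,833,320.00 − R$1,614,866.54 = R$7,218,453.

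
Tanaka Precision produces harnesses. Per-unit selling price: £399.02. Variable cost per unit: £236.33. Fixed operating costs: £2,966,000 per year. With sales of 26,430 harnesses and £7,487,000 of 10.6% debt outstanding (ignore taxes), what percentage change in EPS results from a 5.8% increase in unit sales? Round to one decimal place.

+46.2%

Contribution at this volume is 26,430 × £162.69 = £4,299,896.70.
Operating income = contribution − fixed costs = £4,299,896.70 − £2,966,000 = £1,333,896.70.
After interest of £793,622.00, pre-tax earnings = £540,274.70.
Degree of combined leverage = contribution ÷ (EBIT − I) = £4,299,896.70 ÷ £540,274.70 = 7.9587.
%ΔEPS = DCL × %ΔSales = 7.9587 × +5.8% = +46.2%.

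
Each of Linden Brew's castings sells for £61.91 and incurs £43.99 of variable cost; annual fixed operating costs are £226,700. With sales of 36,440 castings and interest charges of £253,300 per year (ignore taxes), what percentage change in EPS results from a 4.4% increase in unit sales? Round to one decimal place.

+16.6%

At 36,440 units, contribution = 36,440 × £17.92 = £653,004.80.
Operating income = contribution − fixed costs = £653,004.80 − £226,700 = £426,304.80.
After interest of £253,300.00, pre-tax earnings = £173,004.80.
Degree of combined leverage = contribution ÷ (EBIT − I) = £653,004.80 ÷ £173,004.80 = 3.7745.
%ΔEPS = DCL × %ΔSales = 3.7745 × +4.4% = +16.6%.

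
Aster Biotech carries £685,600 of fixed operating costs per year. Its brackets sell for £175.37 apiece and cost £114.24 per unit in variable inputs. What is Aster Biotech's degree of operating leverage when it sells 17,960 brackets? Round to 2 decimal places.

At 17,960 units, contribution = 17,960 × £61.13 = £1,097,894.80.
Subtracting fixed costs: EBIT = £1,097,894.80 − £685,600 = £412,294.80.
Degree of operating leverage = £1,097,894.80 / £412,294.80 = 2.6629.

2.66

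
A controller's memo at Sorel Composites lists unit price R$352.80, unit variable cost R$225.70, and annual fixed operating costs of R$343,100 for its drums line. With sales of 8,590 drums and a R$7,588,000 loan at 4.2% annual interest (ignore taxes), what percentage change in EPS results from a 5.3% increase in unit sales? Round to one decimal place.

Total contribution margin = 8,590 × R$127.10 = R$1,091,789.00.
Operating income = contribution − fixed costs = R$1,091,789.00 − R$343,100 = R$748,689.00.
Interest = R$318,696.00, so EBIT − I = R$429,993.00.
Degree of combined leverage = contribution ÷ (EBIT − I) = R$1,091,789.00 ÷ R$429,993.00 = 2.5391.
EPS therefore changes by 2.5391 × (+5.3%) = +13.5%.

+13.5%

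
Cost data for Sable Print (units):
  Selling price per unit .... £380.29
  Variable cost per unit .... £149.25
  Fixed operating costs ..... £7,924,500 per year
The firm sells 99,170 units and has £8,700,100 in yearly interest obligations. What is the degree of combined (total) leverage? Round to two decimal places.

Total contribution margin = 99,170 × £231.04 = £22,912,236.80.
Subtracting fixed costs: EBIT = £22,912,236.80 − £7,924,500 = £14,987,736.80. Interest = £8,700,100.00, so EBIT − I = £6,287,636.80.
Degree of total leverage = total CM / (EBIT − interest) = £22,912,236.80 / £6,287,636.80 = 3.6440.

3.64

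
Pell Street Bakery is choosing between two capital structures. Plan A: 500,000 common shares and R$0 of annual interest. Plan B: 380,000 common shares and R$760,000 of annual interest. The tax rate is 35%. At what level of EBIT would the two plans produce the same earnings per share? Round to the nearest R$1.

At indifference, (EBIT − 0)(1 − t)/500,000 = (EBIT − 760,000)(1 − t)/380,000.
The (1 − t) factor cancels: (EBIT − 0) × 380,000 = (EBIT − 760,000) × 500,000.
EBIT × (500,000 − 380,000) = 760,000 × 500,000 − 0 × 380,000 = 380,000,000,000, so EBIT = 380,000,000,000 ÷ 120,000 = 3,166,666.67.

R$3,166,667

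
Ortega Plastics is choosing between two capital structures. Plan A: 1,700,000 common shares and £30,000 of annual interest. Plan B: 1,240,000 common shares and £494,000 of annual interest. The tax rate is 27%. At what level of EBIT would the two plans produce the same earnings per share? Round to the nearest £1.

Set EPS_A = EPS_B: (EBIT − £30,000)(1 − 0.27) ÷ 1,700,000 = (EBIT − £494,000)(1 − 0.27) ÷ 1,240,000.
The (1 − t) factor cancels: (EBIT − 30,000) × 1,240,000 = (EBIT − 494,000) × 1,700,000.
Solving, EBIT = (494,000·1,700,000 − 30,000·1,240,000) / (1,700,000 − 1,240,000) = 802,600,000,000 / 460,000 = 1,744,782.61.

£1,744,783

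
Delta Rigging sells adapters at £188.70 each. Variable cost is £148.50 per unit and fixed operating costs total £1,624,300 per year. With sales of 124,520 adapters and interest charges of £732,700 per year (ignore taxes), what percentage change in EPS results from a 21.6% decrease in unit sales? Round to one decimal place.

-40.8%

At 124,520 units, contribution = 124,520 × £40.20 = £5,005,704.00.
Subtracting fixed costs: EBIT = £5,005,704.00 − £1,624,300 = £3,381,404.00.
After interest of £732,700.00, pre-tax earnings = £2,648,704.00.
Degree of combined leverage = contribution ÷ (EBIT − I) = £5,005,704.00 ÷ £2,648,704.00 = 1.8899.
%ΔEPS = DCL × %ΔSales = 1.8899 × -21.6% = -40.8%.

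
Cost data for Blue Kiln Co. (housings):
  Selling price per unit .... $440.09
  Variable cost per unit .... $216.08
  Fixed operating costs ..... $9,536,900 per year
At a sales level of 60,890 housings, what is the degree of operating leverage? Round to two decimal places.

3.32

Total contribution margin = 60,890 × $224.01 = $13,639,968.90.
Operating income = contribution − fixed costs = $13,639,968.90 − $9,536,900 = $4,103,068.90.
DOL = contribution ÷ EBIT = $13,639,968.90 ÷ $4,103,068.90 = 3.3243.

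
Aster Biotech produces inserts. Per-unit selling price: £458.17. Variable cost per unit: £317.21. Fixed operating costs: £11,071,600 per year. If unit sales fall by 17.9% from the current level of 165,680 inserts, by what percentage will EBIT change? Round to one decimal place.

At 165,680 units, contribution = 165,680 × £140.96 = £23,354,252.80.
EBIT = £23,354,252.80 − £11,071,600 = £12,282,652.80.
DOL = contribution ÷ EBIT = £23,354,252.80 ÷ £12,282,652.80 = 1.9014.
%ΔEBIT = DOL × %ΔSales = 1.9014 × -17.9% = -34.0%.

-34.0%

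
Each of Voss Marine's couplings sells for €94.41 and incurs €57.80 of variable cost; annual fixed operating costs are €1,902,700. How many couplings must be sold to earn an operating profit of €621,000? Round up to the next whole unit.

Unit CM = price − variable cost = €94.41 − €57.80 = €36.61.
Need Q such that Q × €36.61 − €1,902,700 = €621,000, i.e. Q = €2,523,700 / €36.61 = 68,934.72 → 68,935.

68,935 couplings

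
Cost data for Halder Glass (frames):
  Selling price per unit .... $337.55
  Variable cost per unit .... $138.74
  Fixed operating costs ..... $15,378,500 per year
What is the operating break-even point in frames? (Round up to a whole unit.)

Contribution margin per unit = $337.55 − $138.74 = $198.81.
Units to break even: $15,378,500 ÷ $198.81 = 77,352.75, rounded up to 77,353.

77,353 frames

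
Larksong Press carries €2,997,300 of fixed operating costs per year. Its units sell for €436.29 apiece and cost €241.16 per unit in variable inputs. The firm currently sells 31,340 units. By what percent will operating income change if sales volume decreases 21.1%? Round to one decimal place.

Contribution at this volume is 31,340 × €195.13 = €6,115,374.20.
Operating income = contribution − fixed costs = €6,115,374.20 − €2,997,300 = €3,118,074.20.
So DOL = total CM / EBIT = €6,115,374.20 / €3,118,074.20 = 1.9613.
%ΔEBIT = DOL × %ΔSales = 1.9613 × -21.1% = -41.4%.

-41.4%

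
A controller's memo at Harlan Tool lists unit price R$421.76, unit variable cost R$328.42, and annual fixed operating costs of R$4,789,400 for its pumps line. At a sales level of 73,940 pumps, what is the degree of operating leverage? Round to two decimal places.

3.27

Total contribution margin = 73,940 × R$93.34 = R$6,901,559.60.
EBIT = R$6,901,559.60 − R$4,789,400 = R$2,112,159.60.
Degree of operating leverage = R$6,901,559.60 / R$2,112,159.60 = 3.2675.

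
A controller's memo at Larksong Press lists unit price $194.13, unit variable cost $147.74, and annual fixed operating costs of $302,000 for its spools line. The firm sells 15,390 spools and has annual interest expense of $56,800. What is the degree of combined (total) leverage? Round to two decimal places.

2.01

Contribution at this volume is 15,390 × $46.39 = $713,942.10.
EBIT = $713,942.10 − $302,000 = $411,942.10. Interest = $56,800.00.
DOL = $713,942.10 ÷ $411,942.10 = 1.7331; DFL = $411,942.10 ÷ $355,142.10 = 1.1599.
Combined leverage = 1.7331 × 1.1599 = 2.0102.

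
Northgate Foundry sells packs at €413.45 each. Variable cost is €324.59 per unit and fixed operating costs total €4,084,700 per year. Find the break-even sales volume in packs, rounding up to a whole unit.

Each unit contributes €413.45 − €324.59 = €88.86.
Break-even Q = €4,084,700 / €88.86 = 45,967.81 → 45,968 packs.

45,968 packs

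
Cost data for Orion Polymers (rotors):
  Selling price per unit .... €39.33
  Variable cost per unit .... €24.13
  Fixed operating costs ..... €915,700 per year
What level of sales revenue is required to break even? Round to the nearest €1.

CM per unit = €39.33 − €24.13 = €15.20; CM ratio = €15.20 / €39.33 = 0.3865.
Break-even revenue = fixed costs × price ÷ CM = €915,700 × €39.33 ÷ €15.20 = €2,369,374.

€2,369,374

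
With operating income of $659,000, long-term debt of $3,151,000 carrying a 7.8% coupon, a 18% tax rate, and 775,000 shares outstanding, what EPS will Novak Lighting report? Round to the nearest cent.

$0.44

Interest = $245,778.00, so EBT = $659,000 − $245,778.00 = $413,222.00.
Net income = $413,222.00 × (1 − 0.18) = $338,842.04.
Per share: $338,842.04 / 775,000 shares = $0.44.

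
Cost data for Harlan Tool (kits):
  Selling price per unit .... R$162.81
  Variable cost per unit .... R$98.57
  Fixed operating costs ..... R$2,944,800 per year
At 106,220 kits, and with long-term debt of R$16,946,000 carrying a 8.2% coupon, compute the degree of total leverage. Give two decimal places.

2.74

At 106,220 units, contribution = 106,220 × R$64.24 = R$6,823,572.80.
Subtracting fixed costs: EBIT = R$6,823,572.80 − R$2,944,800 = R$3,878,772.80. Interest = R$1,389,572.00, so EBIT − I = R$2,489,200.80.
Degree of total leverage = total CM / (EBIT − interest) = R$6,823,572.80 / R$2,489,200.80 = 2.7413.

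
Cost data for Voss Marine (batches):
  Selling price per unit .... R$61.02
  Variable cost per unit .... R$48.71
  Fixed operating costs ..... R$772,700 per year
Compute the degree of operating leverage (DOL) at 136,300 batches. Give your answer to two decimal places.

1.85

Contribution at this volume is 136,300 × R$12.31 = R$1,677,853.00.
Subtracting fixed costs: EBIT = R$1,677,853.00 − R$772,700 = R$905,153.00.
DOL = contribution ÷ EBIT = R$1,677,853.00 ÷ R$905,153.00 = 1.8537.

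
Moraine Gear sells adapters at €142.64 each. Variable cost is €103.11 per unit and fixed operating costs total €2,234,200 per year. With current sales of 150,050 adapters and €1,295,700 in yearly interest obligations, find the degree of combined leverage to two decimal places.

2.47

At 150,050 units, contribution = 150,050 × €39.53 = €5,931,476.50.
EBIT = €5,931,476.50 − €2,234,200 = €3,697,276.50. Interest = €1,295,700.00, so EBIT − I = €2,401,576.50.
DCL = contribution ÷ (EBIT − I) = €5,931,476.50 ÷ €2,401,576.50 = 2.4698.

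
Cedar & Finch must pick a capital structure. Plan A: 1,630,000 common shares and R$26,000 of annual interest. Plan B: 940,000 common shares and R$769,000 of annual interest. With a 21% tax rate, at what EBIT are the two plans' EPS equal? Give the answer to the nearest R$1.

R$1,781,203

At indifference, (EBIT − 26,000)(1 − t)/1,630,000 = (EBIT − 769,000)(1 − t)/940,000.
The (1 − t) factor cancels: (EBIT − 26,000) × 940,000 = (EBIT − 769,000) × 1,630,000.
Solving, EBIT = (769,000·1,630,000 − 26,000·940,000) / (1,630,000 − 940,000) = 1,229,030,000,000 / 690,000 = 1,781,202.90.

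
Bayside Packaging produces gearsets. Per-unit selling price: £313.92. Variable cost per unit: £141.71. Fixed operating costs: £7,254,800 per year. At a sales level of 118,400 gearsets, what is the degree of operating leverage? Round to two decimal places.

1.55

At 118,400 units, contribution = 118,400 × £172.21 = £20,389,664.00.
EBIT = £20,389,664.00 − £7,254,800 = £13,134,864.00.
Degree of operating leverage = £20,389,664.00 / £13,134,864.00 = 1.5523.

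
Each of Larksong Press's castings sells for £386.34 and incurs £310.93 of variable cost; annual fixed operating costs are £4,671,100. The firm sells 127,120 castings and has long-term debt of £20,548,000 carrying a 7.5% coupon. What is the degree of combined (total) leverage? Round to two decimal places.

2.84

At 127,120 units, contribution = 127,120 × £75.41 = £9,586,119.20.
Operating income = contribution − fixed costs = £9,586,119.20 − £4,671,100 = £4,915,019.20. Interest = £1,541,100.00.
DOL = £9,586,119.20 ÷ £4,915,019.20 = 1.9504; DFL = £4,915,019.20 ÷ £3,373,919.20 = 1.4568.
Combined leverage = 1.9504 × 1.4568 = 2.8413.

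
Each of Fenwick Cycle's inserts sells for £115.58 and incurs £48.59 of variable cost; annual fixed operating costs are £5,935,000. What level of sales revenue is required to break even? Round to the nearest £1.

Contribution margin per unit = £115.58 − £48.59 = £66.99, a CM ratio of £66.99 ÷ £115.58 = 0.5796.
Break-even revenue = fixed costs × price ÷ CM = £5,935,000 × £115.58 ÷ £66.99 = £10,239,846.

£10,239,846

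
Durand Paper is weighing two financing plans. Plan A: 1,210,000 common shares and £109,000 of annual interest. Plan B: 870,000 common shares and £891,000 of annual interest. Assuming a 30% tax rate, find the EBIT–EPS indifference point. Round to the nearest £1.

£2,892,000

At indifference, (EBIT − 109,000)(1 − t)/1,210,000 = (EBIT − 891,000)(1 − t)/870,000.
Cancelling (1 − t) and cross-multiplying: 870,000·(EBIT − 109,000) = 1,210,000·(EBIT − 891,000).
EBIT × (1,210,000 − 870,000) = 891,000 × 1,210,000 − 109,000 × 870,000 = 983,280,000,000, so EBIT = 983,280,000,000 ÷ 340,000 = 2,892,000.00.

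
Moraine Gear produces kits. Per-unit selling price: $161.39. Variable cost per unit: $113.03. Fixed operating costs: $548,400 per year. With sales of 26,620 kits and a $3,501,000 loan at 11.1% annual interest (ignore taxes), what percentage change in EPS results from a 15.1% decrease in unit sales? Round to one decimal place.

At 26,620 units, contribution = 26,620 × $48.36 = $1,287,343.20.
Operating income = contribution − fixed costs = $1,287,343.20 − $548,400 = $738,943.20.
After interest of $388,611.00, pre-tax earnings = $350,332.20.
DCL = total CM / (EBIT − I) = $1,287,343.20 / $350,332.20 = 3.6746.
%ΔEPS = DCL × %ΔSales = 3.6746 × -15.1% = -55.5%.

-55.5%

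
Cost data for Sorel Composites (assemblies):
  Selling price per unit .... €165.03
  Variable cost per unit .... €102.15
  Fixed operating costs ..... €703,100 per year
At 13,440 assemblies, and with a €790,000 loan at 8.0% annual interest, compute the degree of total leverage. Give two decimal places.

10.72

Total contribution margin = 13,440 × €62.88 = €845,107.20.
EBIT = €845,107.20 − €703,100 = €142,007.20. Interest = €63,200.00.
DOL = €845,107.20 ÷ €142,007.20 = 5.9512; DFL = €142,007.20 ÷ €78,807.20 = 1.8020.
DCL = DOL × DFL = 5.9512 × 1.8020 = 10.7241.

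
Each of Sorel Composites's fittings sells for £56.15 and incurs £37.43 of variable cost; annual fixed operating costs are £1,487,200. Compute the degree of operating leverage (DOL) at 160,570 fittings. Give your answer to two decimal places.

1.98

At 160,570 units, contribution = 160,570 × £18.72 = £3,005,870.40.
EBIT = £3,005,870.40 − £1,487,200 = £1,518,670.40.
So DOL = total CM / EBIT = £3,005,870.40 / £1,518,670.40 = 1.9793.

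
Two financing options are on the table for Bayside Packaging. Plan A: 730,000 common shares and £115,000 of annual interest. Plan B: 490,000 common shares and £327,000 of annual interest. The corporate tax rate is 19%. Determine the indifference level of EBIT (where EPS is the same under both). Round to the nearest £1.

At indifference, (EBIT − 115,000)(1 − t)/730,000 = (EBIT − 327,000)(1 − t)/490,000.
The (1 − t) factor cancels: (EBIT − 115,000) × 490,000 = (EBIT − 327,000) × 730,000.
EBIT × (730,000 − 490,000) = 327,000 × 730,000 − 115,000 × 490,000 = 182,360,000,000, so EBIT = 182,360,000,000 ÷ 240,000 = 759,833.33.

£759,833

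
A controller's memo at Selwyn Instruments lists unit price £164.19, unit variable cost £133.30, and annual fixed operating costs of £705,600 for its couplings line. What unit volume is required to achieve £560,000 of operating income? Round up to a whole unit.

40,972 couplings

Unit CM = price − variable cost = £164.19 − £133.30 = £30.89.
Required volume = (fixed costs + target profit) ÷ CM = (£705,600 + £560,000) ÷ £30.89 = 40,971.19, so 40,972 couplings.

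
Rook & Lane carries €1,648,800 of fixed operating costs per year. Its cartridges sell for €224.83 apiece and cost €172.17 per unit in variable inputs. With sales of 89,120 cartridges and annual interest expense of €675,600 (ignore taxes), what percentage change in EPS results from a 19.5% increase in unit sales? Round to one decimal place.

+38.6%

Contribution at this volume is 89,120 × €52.66 = €4,693,059.20.
Subtracting fixed costs: EBIT = €4,693,059.20 − €1,648,800 = €3,044,259.20.
After interest of €675,600.00, pre-tax earnings = €2,368,659.20.
Degree of combined leverage = contribution ÷ (EBIT − I) = €4,693,059.20 ÷ €2,368,659.20 = 1.9813.
%ΔEPS = DCL × %ΔSales = 1.9813 × +19.5% = +38.6%.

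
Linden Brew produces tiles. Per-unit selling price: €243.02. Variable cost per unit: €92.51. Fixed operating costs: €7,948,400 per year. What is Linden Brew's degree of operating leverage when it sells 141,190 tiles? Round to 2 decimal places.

At 141,190 units, contribution = 141,190 × €150.51 = €21,250,506.90.
Subtracting fixed costs: EBIT = €21,250,506.90 − €7,948,400 = €13,302,106.90.
DOL = contribution ÷ EBIT = €21,250,506.90 ÷ €13,302,106.90 = 1.5975.

1.60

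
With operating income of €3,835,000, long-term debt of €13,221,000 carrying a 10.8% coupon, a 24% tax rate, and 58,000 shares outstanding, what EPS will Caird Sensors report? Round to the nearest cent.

Pre-tax income = €3,835,000 − €1,427,868.00 = €2,407,132.00.
Net income = €2,407,132.00 × (1 − 0.24) = €1,829,420.32.
Per share: €1,829,420.32 / 58,000 shares = €31.54.

€31.54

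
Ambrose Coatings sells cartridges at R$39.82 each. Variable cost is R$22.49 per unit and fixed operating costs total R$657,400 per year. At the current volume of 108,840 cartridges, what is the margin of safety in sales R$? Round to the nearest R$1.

R$2,823,468

Each unit contributes R$39.82 − R$22.49 = R$17.33. Break-even units = R$657,400 ÷ R$17.33 = 37,934.22; break-even revenue = 37,934.22 × R$39.82 = R$1,510,540.57.
Actual sales revenue = 108,840 × R$39.82 = R$4,334,008.80.
Margin of safety = R$4,334,008.80 − R$1,510,540.57 = R$2,823,468.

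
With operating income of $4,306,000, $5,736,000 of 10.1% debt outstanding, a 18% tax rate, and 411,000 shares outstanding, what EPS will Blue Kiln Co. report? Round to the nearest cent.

$7.44

Interest = $579,336.00, so EBT = $4,306,000 − $579,336.00 = $3,726,664.00.
After tax at 18%: net income = $3,726,664.00 × 0.82 = $3,055,864.48.
EPS = $3,055,864.48 ÷ 411,000 = $7.44.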